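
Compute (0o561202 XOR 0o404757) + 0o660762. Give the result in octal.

First 0o561202 XOR 0o404757 = 0o165555.
Add column by column in base 8, right to left:
  5+2 = 7
  5+6 = 3 carry 1
  5+7+1 = 5 carry 1
  5+0+1 = 6
  6+6 = 4 carry 1
  1+6+1 = 0 carry 1
  final carry 1

0o1046537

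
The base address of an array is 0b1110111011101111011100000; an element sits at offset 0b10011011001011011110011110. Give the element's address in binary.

Add column by column in base 2, right to left:
  0+0 = 0
  0+1 = 1
  0+1 = 1
  0+1 = 1
  0+1 = 1
  1+0 = 1
  1+0 = 1
  1+1 = 0 carry 1
  0+1+1 = 0 carry 1
  1+1+1 = 1 carry 1
  1+1+1 = 1 carry 1
  1+0+1 = 0 carry 1
  1+1+1 = 1 carry 1
  0+1+1 = 0 carry 1
  1+0+1 = 0 carry 1
  1+1+1 = 1 carry 1
  1+0+1 = 0 carry 1
  0+0+1 = 1
  1+1 = 0 carry 1
  1+1+1 = 1 carry 1
  1+0+1 = 0 carry 1
  0+1+1 = 0 carry 1
  1+1+1 = 1 carry 1
  1+0+1 = 0 carry 1
  1+0+1 = 0 carry 1
  0+1+1 = 0 carry 1
  final carry 1

0b100010010101001011001111110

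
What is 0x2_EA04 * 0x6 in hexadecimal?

0x117C18

Multiply each base-16 digit by 6, carrying:
  4×6 = 24 → write 8 carry 1
  0×6+1 = 1 → write 1
  A×6 = 60 → write C carry 3
  E×6+3 = 87 → write 7 carry 5
  2×6+5 = 17 → write 1 carry 1
  remaining carry: 1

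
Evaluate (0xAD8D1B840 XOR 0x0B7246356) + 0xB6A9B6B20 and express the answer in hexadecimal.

0x15DA914636

First 0xAD8D1B840 XOR 0x0B7246356 = 0xA6FF5DB16.
Add column by column in base 16, right to left:
  6+0 = 6
  1+2 = 3
  B+B = 6 carry 1
  D+6+1 = 4 carry 1
  5+B+1 = 1 carry 1
  F+9+1 = 9 carry 1
  F+A+1 = A carry 1
  6+6+1 = D
  A+B = 5 carry 1
  final carry 1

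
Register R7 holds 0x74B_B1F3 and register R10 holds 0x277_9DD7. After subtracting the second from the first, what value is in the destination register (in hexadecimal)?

0x4D4141C

Subtract column by column in base 16:
  3-7 → C (borrow)
  F-D-1 → 1
  1-D → 4 (borrow)
  B-9-1 → 1
  B-7 → 4
  4-7 → D (borrow)
  7-2-1 → 4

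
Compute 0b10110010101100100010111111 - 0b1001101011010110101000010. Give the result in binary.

Subtract column by column in base 2:
  1-0 → 1
  1-1 → 0
  1-0 → 1
  1-0 → 1
  1-0 → 1
  1-0 → 1
  0-1 → 1 (borrow)
  1-0-1 → 0
  0-1 → 1 (borrow)
  0-0-1 → 1 (borrow)
  0-1-1 → 0 (borrow)
  1-1-1 → 1 (borrow)
  0-0-1 → 1 (borrow)
  0-1-1 → 0 (borrow)
  1-0-1 → 0
  1-1 → 0
  0-1 → 1 (borrow)
  1-0-1 → 0
  0-1 → 1 (borrow)
  1-0-1 → 0
  0-1 → 1 (borrow)
  0-1-1 → 0 (borrow)
  1-0-1 → 0
  1-0 → 1
  0-1 → 1 (borrow)
  1-0-1 → 0

0b1100101010001101101111101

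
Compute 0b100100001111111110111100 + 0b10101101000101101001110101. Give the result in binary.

Add column by column in base 2, right to left:
  0+1 = 1
  0+0 = 0
  1+1 = 0 carry 1
  1+0+1 = 0 carry 1
  1+1+1 = 1 carry 1
  1+1+1 = 1 carry 1
  0+1+1 = 0 carry 1
  1+0+1 = 0 carry 1
  1+0+1 = 0 carry 1
  1+1+1 = 1 carry 1
  1+0+1 = 0 carry 1
  1+1+1 = 1 carry 1
  1+1+1 = 1 carry 1
  1+0+1 = 0 carry 1
  1+1+1 = 1 carry 1
  1+0+1 = 0 carry 1
  0+0+1 = 1
  0+0 = 0
  0+1 = 1
  0+0 = 0
  1+1 = 0 carry 1
  0+1+1 = 0 carry 1
  0+0+1 = 1
  1+1 = 0 carry 1
  0+0+1 = 1
  0+1 = 1

0b11010001010101101000110001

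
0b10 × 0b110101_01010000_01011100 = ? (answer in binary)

0b11010101010000010111000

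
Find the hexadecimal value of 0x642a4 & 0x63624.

0x60224

AND each hex digit independently (no carries):
  6&6=6, 4&3=0, 2&6=2, a&2=2, 4&4=4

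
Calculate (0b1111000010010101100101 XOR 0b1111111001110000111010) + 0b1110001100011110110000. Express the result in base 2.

0b1111001000000100001111

First 0b1111000010010101100101 XOR 0b1111111001110000111010 = 0b0000111011100101011111.
Add column by column in base 2, right to left:
  1+0 = 1
  1+0 = 1
  1+0 = 1
  1+0 = 1
  1+1 = 0 carry 1
  0+1+1 = 0 carry 1
  1+0+1 = 0 carry 1
  0+1+1 = 0 carry 1
  1+1+1 = 1 carry 1
  0+1+1 = 0 carry 1
  0+1+1 = 0 carry 1
  1+0+1 = 0 carry 1
  1+0+1 = 0 carry 1
  1+0+1 = 0 carry 1
  0+1+1 = 0 carry 1
  1+1+1 = 1 carry 1
  1+0+1 = 0 carry 1
  1+0+1 = 0 carry 1
  0+0+1 = 1
  0+1 = 1
  0+1 = 1
  0+1 = 1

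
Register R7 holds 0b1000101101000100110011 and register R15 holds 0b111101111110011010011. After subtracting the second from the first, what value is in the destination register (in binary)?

Subtract column by column in base 2:
  1-1 → 0
  1-1 → 0
  0-0 → 0
  0-0 → 0
  1-1 → 0
  1-0 → 1
  0-1 → 1 (borrow)
  0-1-1 → 0 (borrow)
  1-0-1 → 0
  0-0 → 0
  0-1 → 1 (borrow)
  0-1-1 → 0 (borrow)
  1-1-1 → 1 (borrow)
  0-1-1 → 0 (borrow)
  1-1-1 → 1 (borrow)
  1-1-1 → 1 (borrow)
  0-0-1 → 1 (borrow)
  1-1-1 → 1 (borrow)
  0-1-1 → 0 (borrow)
  0-1-1 → 0 (borrow)
  0-1-1 → 0 (borrow)
  1-0-1 → 0

0b111101010001100000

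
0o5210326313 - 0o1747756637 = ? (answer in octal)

0o3240347454

Subtract column by column in base 8:
  3-7 → 4 (borrow)
  1-3-1 → 5 (borrow)
  3-6-1 → 4 (borrow)
  6-6-1 → 7 (borrow)
  2-5-1 → 4 (borrow)
  3-7-1 → 3 (borrow)
  0-7-1 → 0 (borrow)
  1-4-1 → 4 (borrow)
  2-7-1 → 2 (borrow)
  5-1-1 → 3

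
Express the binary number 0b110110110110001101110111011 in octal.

Group the bits in threes: 110 110 110 110 001 101 110 111 011 → 666615673.

0o666615673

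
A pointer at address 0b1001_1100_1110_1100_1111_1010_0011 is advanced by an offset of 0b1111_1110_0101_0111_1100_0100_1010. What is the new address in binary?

0b11001101101000100101111101101

Add column by column in base 2, right to left:
  1+0 = 1
  1+1 = 0 carry 1
  0+0+1 = 1
  0+1 = 1
  0+0 = 0
  1+0 = 1
  0+1 = 1
  1+0 = 1
  1+0 = 1
  1+0 = 1
  1+1 = 0 carry 1
  1+1+1 = 1 carry 1
  0+1+1 = 0 carry 1
  0+1+1 = 0 carry 1
  1+1+1 = 1 carry 1
  1+0+1 = 0 carry 1
  0+1+1 = 0 carry 1
  1+0+1 = 0 carry 1
  1+1+1 = 1 carry 1
  1+0+1 = 0 carry 1
  0+0+1 = 1
  0+1 = 1
  1+1 = 0 carry 1
  1+1+1 = 1 carry 1
  1+1+1 = 1 carry 1
  0+1+1 = 0 carry 1
  0+1+1 = 0 carry 1
  1+1+1 = 1 carry 1
  final carry 1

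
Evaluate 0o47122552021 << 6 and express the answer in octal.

0o4712255202100

Shifting left by 6 bits = 2 oct digits: append 2 zeros.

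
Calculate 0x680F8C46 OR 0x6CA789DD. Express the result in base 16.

0x6CAF8DDF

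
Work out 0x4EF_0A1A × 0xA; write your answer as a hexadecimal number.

0x31566504

Multiply each base-16 digit by 10, carrying:
  A×10 = 100 → write 4 carry 6
  1×10+6 = 16 → write 0 carry 1
  A×10+1 = 101 → write 5 carry 6
  0×10+6 = 6 → write 6
  F×10 = 150 → write 6 carry 9
  E×10+9 = 149 → write 5 carry 9
  4×10+9 = 49 → write 1 carry 3
  remaining carry: 3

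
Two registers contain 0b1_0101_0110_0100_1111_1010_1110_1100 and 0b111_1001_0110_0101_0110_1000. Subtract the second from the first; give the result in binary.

0b10100111010111001010110000100

Subtract column by column in base 2:
  0-0 → 0
  0-0 → 0
  1-0 → 1
  1-1 → 0
  0-0 → 0
  1-1 → 0
  1-1 → 0
  1-0 → 1
  0-1 → 1 (borrow)
  1-0-1 → 0
  0-1 → 1 (borrow)
  1-0-1 → 0
  1-0 → 1
  1-1 → 0
  1-1 → 0
  1-0 → 1
  0-1 → 1 (borrow)
  0-0-1 → 1 (borrow)
  1-0-1 → 0
  0-1 → 1 (borrow)
  0-1-1 → 0 (borrow)
  1-1-1 → 1 (borrow)
  1-1-1 → 1 (borrow)
  0-0-1 → 1 (borrow)
  1-0-1 → 0
  0-0 → 0
  1-0 → 1
  0-0 → 0
  1-0 → 1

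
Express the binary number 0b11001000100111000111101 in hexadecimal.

0x644E3D

Group the bits into nibbles: 0110 0100 0100 1110 0011 1101 → 644E3D.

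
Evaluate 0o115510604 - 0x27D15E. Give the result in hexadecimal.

0x10EC026

0o115510604 = 0x1369184 in hexadecimal.
Subtract column by column in base 16:
  4-E → 6 (borrow)
  8-5-1 → 2
  1-1 → 0
  9-D → C (borrow)
  6-7-1 → E (borrow)
  3-2-1 → 0
  1-0 → 1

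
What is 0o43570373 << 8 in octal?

8 bits is not a whole number of base-8 digits; in binary: 100011101111000011111011 << 8 = 10001110111100001111101100000000.

0o21674175400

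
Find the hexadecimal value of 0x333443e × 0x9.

0x1ccd662e

Multiply each base-16 digit by 9, carrying:
  e×9 = 126 → write e carry 7
  3×9+7 = 34 → write 2 carry 2
  4×9+2 = 38 → write 6 carry 2
  4×9+2 = 38 → write 6 carry 2
  3×9+2 = 29 → write d carry 1
  3×9+1 = 28 → write c carry 1
  3×9+1 = 28 → write c carry 1
  remaining carry: 1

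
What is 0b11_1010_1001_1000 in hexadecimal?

Group the bits into nibbles: 0011 1010 1001 1000 → 3a98.

0x3a98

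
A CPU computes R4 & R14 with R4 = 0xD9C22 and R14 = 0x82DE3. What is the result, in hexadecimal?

0x80C22

AND each hex digit independently (no carries):
  D&8=8, 9&2=0, C&D=C, 2&E=2, 2&3=2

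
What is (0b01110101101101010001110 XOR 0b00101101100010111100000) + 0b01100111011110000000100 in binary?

0b10111111101101101110010

First 0b01110101101101010001110 XOR 0b00101101100010111100000 = 0b01011000001111101101110.
Add column by column in base 2, right to left:
  0+0 = 0
  1+0 = 1
  1+1 = 0 carry 1
  1+0+1 = 0 carry 1
  0+0+1 = 1
  1+0 = 1
  1+0 = 1
  0+0 = 0
  1+0 = 1
  1+0 = 1
  1+1 = 0 carry 1
  1+1+1 = 1 carry 1
  1+1+1 = 1 carry 1
  0+1+1 = 0 carry 1
  0+0+1 = 1
  0+1 = 1
  0+1 = 1
  0+1 = 1
  1+0 = 1
  1+0 = 1
  0+1 = 1
  1+1 = 0 carry 1
  final carry 1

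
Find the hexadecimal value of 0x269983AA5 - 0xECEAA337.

Subtract column by column in base 16:
  5-7 → E (borrow)
  A-3-1 → 6
  A-3 → 7
  3-A → 9 (borrow)
  8-A-1 → D (borrow)
  9-E-1 → A (borrow)
  9-C-1 → C (borrow)
  6-E-1 → 7 (borrow)
  2-0-1 → 1

0x17CAD976E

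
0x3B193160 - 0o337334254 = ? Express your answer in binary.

0b110111100110110111100010110100

0x3B193160 = 0b111011000110010011000101100000 in binary.
0o337334254 = 0b11011111011011100010101100 in binary.
Subtract column by column in base 2:
  0-0 → 0
  0-0 → 0
  0-1 → 1 (borrow)
  0-1-1 → 0 (borrow)
  0-0-1 → 1 (borrow)
  1-1-1 → 1 (borrow)
  1-0-1 → 0
  0-1 → 1 (borrow)
  1-0-1 → 0
  0-0 → 0
  0-0 → 0
  0-1 → 1 (borrow)
  1-1-1 → 1 (borrow)
  1-1-1 → 1 (borrow)
  0-0-1 → 1 (borrow)
  0-1-1 → 0 (borrow)
  1-1-1 → 1 (borrow)
  0-0-1 → 1 (borrow)
  0-1-1 → 0 (borrow)
  1-1-1 → 1 (borrow)
  1-1-1 → 1 (borrow)
  0-1-1 → 0 (borrow)
  0-1-1 → 0 (borrow)
  0-0-1 → 1 (borrow)
  1-1-1 → 1 (borrow)
  1-1-1 → 1 (borrow)
  0-0-1 → 1 (borrow)
  1-0-1 → 0
  1-0 → 1
  1-0 → 1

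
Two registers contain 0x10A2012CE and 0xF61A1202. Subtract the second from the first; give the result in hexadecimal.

Subtract column by column in base 16:
  E-2 → C
  C-0 → C
  2-2 → 0
  1-1 → 0
  0-A → 6 (borrow)
  2-1-1 → 0
  A-6 → 4
  0-F → 1 (borrow)
  1-0-1 → 0

0x140600CC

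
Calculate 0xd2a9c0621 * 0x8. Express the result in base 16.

Multiply each base-16 digit by 8, carrying:
  1×8 = 8 → write 8
  2×8 = 16 → write 0 carry 1
  6×8+1 = 49 → write 1 carry 3
  0×8+3 = 3 → write 3
  c×8 = 96 → write 0 carry 6
  9×8+6 = 78 → write e carry 4
  a×8+4 = 84 → write 4 carry 5
  2×8+5 = 21 → write 5 carry 1
  d×8+1 = 105 → write 9 carry 6
  remaining carry: 6

0x6954e03108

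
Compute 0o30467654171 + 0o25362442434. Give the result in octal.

Add column by column in base 8, right to left:
  1+4 = 5
  7+3 = 2 carry 1
  1+4+1 = 6
  4+2 = 6
  5+4 = 1 carry 1
  6+4+1 = 3 carry 1
  7+2+1 = 2 carry 1
  6+6+1 = 5 carry 1
  4+3+1 = 0 carry 1
  0+5+1 = 6
  3+2 = 5

0o56052316625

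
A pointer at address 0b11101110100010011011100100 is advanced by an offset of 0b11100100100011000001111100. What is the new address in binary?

0b111010011000101011101100000

Add column by column in base 2, right to left:
  0+0 = 0
  0+0 = 0
  1+1 = 0 carry 1
  0+1+1 = 0 carry 1
  0+1+1 = 0 carry 1
  1+1+1 = 1 carry 1
  1+1+1 = 1 carry 1
  1+0+1 = 0 carry 1
  0+0+1 = 1
  1+0 = 1
  1+0 = 1
  0+0 = 0
  0+1 = 1
  1+1 = 0 carry 1
  0+0+1 = 1
  0+0 = 0
  0+0 = 0
  1+1 = 0 carry 1
  0+0+1 = 1
  1+0 = 1
  1+1 = 0 carry 1
  1+0+1 = 0 carry 1
  0+0+1 = 1
  1+1 = 0 carry 1
  1+1+1 = 1 carry 1
  1+1+1 = 1 carry 1
  final carry 1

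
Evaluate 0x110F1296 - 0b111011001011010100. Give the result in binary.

0b10001000010110101111111000010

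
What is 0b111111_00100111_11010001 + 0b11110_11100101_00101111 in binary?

Add column by column in base 2, right to left:
  1+1 = 0 carry 1
  0+1+1 = 0 carry 1
  0+1+1 = 0 carry 1
  0+1+1 = 0 carry 1
  1+0+1 = 0 carry 1
  0+1+1 = 0 carry 1
  1+0+1 = 0 carry 1
  1+0+1 = 0 carry 1
  1+1+1 = 1 carry 1
  1+0+1 = 0 carry 1
  1+1+1 = 1 carry 1
  0+0+1 = 1
  0+0 = 0
  1+1 = 0 carry 1
  0+1+1 = 0 carry 1
  0+1+1 = 0 carry 1
  1+0+1 = 0 carry 1
  1+1+1 = 1 carry 1
  1+1+1 = 1 carry 1
  1+1+1 = 1 carry 1
  1+1+1 = 1 carry 1
  1+0+1 = 0 carry 1
  final carry 1

0b10111100000110100000000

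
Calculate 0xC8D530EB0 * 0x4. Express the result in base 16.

0x32354C3AC0

Multiply each base-16 digit by 4, carrying:
  0×4 = 0 → write 0
  B×4 = 44 → write C carry 2
  E×4+2 = 58 → write A carry 3
  0×4+3 = 3 → write 3
  3×4 = 12 → write C
  5×4 = 20 → write 4 carry 1
  D×4+1 = 53 → write 5 carry 3
  8×4+3 = 35 → write 3 carry 2
  C×4+2 = 50 → write 2 carry 3
  remaining carry: 3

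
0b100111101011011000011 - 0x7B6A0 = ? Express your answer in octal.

0o3020043

0b100111101011011000011 = 0o4753303 in octal.
0x7B6A0 = 0o1733240 in octal.
Subtract column by column in base 8:
  3-0 → 3
  0-4 → 4 (borrow)
  3-2-1 → 0
  3-3 → 0
  5-3 → 2
  7-7 → 0
  4-1 → 3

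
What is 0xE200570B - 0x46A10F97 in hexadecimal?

Subtract column by column in base 16:
  B-7 → 4
  0-9 → 7 (borrow)
  7-F-1 → 7 (borrow)
  5-0-1 → 4
  0-1 → F (borrow)
  0-A-1 → 5 (borrow)
  2-6-1 → B (borrow)
  E-4-1 → 9

0x9B5F4774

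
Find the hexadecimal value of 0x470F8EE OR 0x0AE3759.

OR each hex digit independently (no carries):
  4|0=4, 7|A=F, 0|E=E, F|3=F, 8|7=F, E|5=F, E|9=F

0x4FEFFFF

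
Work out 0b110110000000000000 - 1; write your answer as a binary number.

0b110101111111111111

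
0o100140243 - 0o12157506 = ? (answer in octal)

Subtract column by column in base 8:
  3-6 → 5 (borrow)
  4-0-1 → 3
  2-5 → 5 (borrow)
  0-7-1 → 0 (borrow)
  4-5-1 → 6 (borrow)
  1-1-1 → 7 (borrow)
  0-2-1 → 5 (borrow)
  0-1-1 → 6 (borrow)
  1-0-1 → 0

0o65760535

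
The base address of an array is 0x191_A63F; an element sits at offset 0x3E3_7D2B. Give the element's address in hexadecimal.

Add column by column in base 16, right to left:
  F+B = A carry 1
  3+2+1 = 6
  6+D = 3 carry 1
  A+7+1 = 2 carry 1
  1+3+1 = 5
  9+E = 7 carry 1
  1+3+1 = 5

0x575236A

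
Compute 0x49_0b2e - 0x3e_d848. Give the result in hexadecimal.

0xa32e6

Subtract column by column in base 16:
  e-8 → 6
  2-4 → e (borrow)
  b-8-1 → 2
  0-d → 3 (borrow)
  9-e-1 → a (borrow)
  4-3-1 → 0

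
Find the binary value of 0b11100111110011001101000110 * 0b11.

0b1010110111011001100111010010

Multiply each base-2 digit by 3, carrying:
  0×3 = 0 → write 0
  1×3 = 3 → write 1 carry 1
  1×3+1 = 4 → write 0 carry 2
  0×3+2 = 2 → write 0 carry 1
  0×3+1 = 1 → write 1
  0×3 = 0 → write 0
  1×3 = 3 → write 1 carry 1
  0×3+1 = 1 → write 1
  1×3 = 3 → write 1 carry 1
  1×3+1 = 4 → write 0 carry 2
  0×3+2 = 2 → write 0 carry 1
  0×3+1 = 1 → write 1
  1×3 = 3 → write 1 carry 1
  1×3+1 = 4 → write 0 carry 2
  0×3+2 = 2 → write 0 carry 1
  0×3+1 = 1 → write 1
  1×3 = 3 → write 1 carry 1
  1×3+1 = 4 → write 0 carry 2
  1×3+2 = 5 → write 1 carry 2
  1×3+2 = 5 → write 1 carry 2
  1×3+2 = 5 → write 1 carry 2
  0×3+2 = 2 → write 0 carry 1
  0×3+1 = 1 → write 1
  1×3 = 3 → write 1 carry 1
  1×3+1 = 4 → write 0 carry 2
  1×3+2 = 5 → write 1 carry 2
  remaining carry: 10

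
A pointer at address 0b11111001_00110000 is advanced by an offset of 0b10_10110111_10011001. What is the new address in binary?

Add column by column in base 2, right to left:
  0+1 = 1
  0+0 = 0
  0+0 = 0
  0+1 = 1
  1+1 = 0 carry 1
  1+0+1 = 0 carry 1
  0+0+1 = 1
  0+1 = 1
  1+1 = 0 carry 1
  0+1+1 = 0 carry 1
  0+1+1 = 0 carry 1
  1+0+1 = 0 carry 1
  1+1+1 = 1 carry 1
  1+1+1 = 1 carry 1
  1+0+1 = 0 carry 1
  1+1+1 = 1 carry 1
  0+0+1 = 1
  0+1 = 1

0b111011000011001001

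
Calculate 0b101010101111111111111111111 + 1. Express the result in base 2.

0b101010110000000000000000000

The trailing 19 digits are 1 (max in base 2), so adding 1 cascades: they roll to 0 and the next digit up increments.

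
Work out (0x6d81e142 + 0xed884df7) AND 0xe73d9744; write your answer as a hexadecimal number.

Add column by column in base 16, right to left:
  2+7 = 9
  4+f = 3 carry 1
  1+d+1 = f
  e+4 = 2 carry 1
  1+8+1 = a
  8+8 = 0 carry 1
  d+d+1 = b carry 1
  6+e+1 = 5 carry 1
  final carry 1
Sum = 0x15b0a2f39; now AND with 0xe73d9744:
  1&0=0, 5&e=4, b&7=3, 0&3=0, a&d=8, 2&9=0, f&7=7, 3&4=0, 9&4=0

0x43080700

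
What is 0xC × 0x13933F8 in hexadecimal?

Multiply each base-16 digit by 12, carrying:
  8×12 = 96 → write 0 carry 6
  F×12+6 = 186 → write A carry 11
  3×12+11 = 47 → write F carry 2
  3×12+2 = 38 → write 6 carry 2
  9×12+2 = 110 → write E carry 6
  3×12+6 = 42 → write A carry 2
  1×12+2 = 14 → write E

0xEAE6FA0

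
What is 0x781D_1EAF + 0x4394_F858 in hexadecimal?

0xBBB21707

Add column by column in base 16, right to left:
  F+8 = 7 carry 1
  A+5+1 = 0 carry 1
  E+8+1 = 7 carry 1
  1+F+1 = 1 carry 1
  D+4+1 = 2 carry 1
  1+9+1 = B
  8+3 = B
  7+4 = B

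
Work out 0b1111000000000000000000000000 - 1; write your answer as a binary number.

The trailing 24 digits are 0, so subtracting 1 borrows through: they become 1 and the next digit up decrements.

0b1110111111111111111111111111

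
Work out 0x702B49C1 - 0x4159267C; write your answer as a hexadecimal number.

Subtract column by column in base 16:
  1-C → 5 (borrow)
  C-7-1 → 4
  9-6 → 3
  4-2 → 2
  B-9 → 2
  2-5 → D (borrow)
  0-1-1 → E (borrow)
  7-4-1 → 2

0x2ED22345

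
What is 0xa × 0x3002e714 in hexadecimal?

0x1e01d06c8

Multiply each base-16 digit by 10, carrying:
  4×10 = 40 → write 8 carry 2
  1×10+2 = 12 → write c
  7×10 = 70 → write 6 carry 4
  e×10+4 = 144 → write 0 carry 9
  2×10+9 = 29 → write d carry 1
  0×10+1 = 1 → write 1
  0×10 = 0 → write 0
  3×10 = 30 → write e carry 1
  remaining carry: 1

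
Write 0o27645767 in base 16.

Each octal digit is 3 bits: 2=010 7=111 6=110 4=100 5=101 7=111 6=110 7=111.
Group the bits into nibbles: 0101 1111 0100 1011 1111 0111 → 5F4BF7.

0x5F4BF7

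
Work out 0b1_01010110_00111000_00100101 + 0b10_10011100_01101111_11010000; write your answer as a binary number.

0b11111100101010011111110101

Add column by column in base 2, right to left:
  1+0 = 1
  0+0 = 0
  1+0 = 1
  0+0 = 0
  0+1 = 1
  1+0 = 1
  0+1 = 1
  0+1 = 1
  0+1 = 1
  0+1 = 1
  0+1 = 1
  1+1 = 0 carry 1
  1+0+1 = 0 carry 1
  1+1+1 = 1 carry 1
  0+1+1 = 0 carry 1
  0+0+1 = 1
  0+0 = 0
  1+0 = 1
  1+1 = 0 carry 1
  0+1+1 = 0 carry 1
  1+1+1 = 1 carry 1
  0+0+1 = 1
  1+0 = 1
  0+1 = 1
  1+0 = 1
  0+1 = 1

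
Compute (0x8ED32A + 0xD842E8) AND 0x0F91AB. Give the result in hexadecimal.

0x71002

Add column by column in base 16, right to left:
  A+8 = 2 carry 1
  2+E+1 = 1 carry 1
  3+2+1 = 6
  D+4 = 1 carry 1
  E+8+1 = 7 carry 1
  8+D+1 = 6 carry 1
  final carry 1
Sum = 0x1671612; now AND with 0x0F91AB:
  1&0=0, 6&0=0, 7&F=7, 1&9=1, 6&1=0, 1&A=0, 2&B=2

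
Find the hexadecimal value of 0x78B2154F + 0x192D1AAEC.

Add column by column in base 16, right to left:
  F+C = B carry 1
  4+E+1 = 3 carry 1
  5+A+1 = 0 carry 1
  1+A+1 = C
  2+1 = 3
  B+D = 8 carry 1
  8+2+1 = B
  7+9 = 0 carry 1
  0+1+1 = 2

0x20B83C03B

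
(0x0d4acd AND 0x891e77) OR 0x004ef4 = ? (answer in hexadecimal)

0x0d4acd AND 0x891e77 = 0x090a45.
Then OR with 0x004ef4.

0x94ef5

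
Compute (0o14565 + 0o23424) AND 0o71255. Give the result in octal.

Add column by column in base 8, right to left:
  5+4 = 1 carry 1
  6+2+1 = 1 carry 1
  5+4+1 = 2 carry 1
  4+3+1 = 0 carry 1
  1+2+1 = 4
Sum = 0o40211; now AND with 0o71255:
  4&7=4, 0&1=0, 2&2=2, 1&5=1, 1&5=1

0o40211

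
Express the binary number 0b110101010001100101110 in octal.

0o6521456

Group the bits in threes: 110 101 010 001 100 101 110 → 6521456.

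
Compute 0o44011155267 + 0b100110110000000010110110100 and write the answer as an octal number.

0o44477160153

0b100110110000000010110110100 = 0o466002664 in octal.
Add column by column in base 8, right to left:
  7+4 = 3 carry 1
  6+6+1 = 5 carry 1
  2+6+1 = 1 carry 1
  5+2+1 = 0 carry 1
  5+0+1 = 6
  1+0 = 1
  1+6 = 7
  1+6 = 7
  0+4 = 4
  4+0 = 4
  4+0 = 4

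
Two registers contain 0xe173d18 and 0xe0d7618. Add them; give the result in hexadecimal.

Add column by column in base 16, right to left:
  8+8 = 0 carry 1
  1+1+1 = 3
  d+6 = 3 carry 1
  3+7+1 = b
  7+d = 4 carry 1
  1+0+1 = 2
  e+e = c carry 1
  final carry 1

0x1c24b330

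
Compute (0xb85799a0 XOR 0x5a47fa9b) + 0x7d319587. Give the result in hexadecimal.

0x15f41f8c2

First 0xb85799a0 XOR 0x5a47fa9b = 0xe210633b.
Add column by column in base 16, right to left:
  b+7 = 2 carry 1
  3+8+1 = c
  3+5 = 8
  6+9 = f
  0+1 = 1
  1+3 = 4
  2+d = f
  e+7 = 5 carry 1
  final carry 1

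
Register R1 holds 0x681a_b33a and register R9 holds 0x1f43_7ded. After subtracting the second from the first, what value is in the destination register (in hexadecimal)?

Subtract column by column in base 16:
  a-d → d (borrow)
  3-e-1 → 4 (borrow)
  3-d-1 → 5 (borrow)
  b-7-1 → 3
  a-3 → 7
  1-4 → d (borrow)
  8-f-1 → 8 (borrow)
  6-1-1 → 4

0x48d7354d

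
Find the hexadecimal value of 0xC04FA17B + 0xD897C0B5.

0x198E76230

Add column by column in base 16, right to left:
  B+5 = 0 carry 1
  7+B+1 = 3 carry 1
  1+0+1 = 2
  A+C = 6 carry 1
  F+7+1 = 7 carry 1
  4+9+1 = E
  0+8 = 8
  C+D = 9 carry 1
  final carry 1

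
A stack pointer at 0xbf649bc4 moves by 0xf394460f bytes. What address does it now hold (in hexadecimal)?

0x1b2f8e1d3

Add column by column in base 16, right to left:
  4+f = 3 carry 1
  c+0+1 = d
  b+6 = 1 carry 1
  9+4+1 = e
  4+4 = 8
  6+9 = f
  f+3 = 2 carry 1
  b+f+1 = b carry 1
  final carry 1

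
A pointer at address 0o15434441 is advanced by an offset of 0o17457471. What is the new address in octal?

0o35114132

Add column by column in base 8, right to left:
  1+1 = 2
  4+7 = 3 carry 1
  4+4+1 = 1 carry 1
  4+7+1 = 4 carry 1
  3+5+1 = 1 carry 1
  4+4+1 = 1 carry 1
  5+7+1 = 5 carry 1
  1+1+1 = 3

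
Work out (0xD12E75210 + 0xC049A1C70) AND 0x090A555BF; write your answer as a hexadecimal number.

Add column by column in base 16, right to left:
  0+0 = 0
  1+7 = 8
  2+C = E
  5+1 = 6
  7+A = 1 carry 1
  E+9+1 = 8 carry 1
  2+4+1 = 7
  1+0 = 1
  D+C = 9 carry 1
  final carry 1
Sum = 0x1917816E80; now AND with 0x090A555BF:
  1&0=0, 9&0=0, 1&9=1, 7&0=0, 8&A=8, 1&5=1, 6&5=4, E&5=4, 8&B=8, 0&F=0

0x10814480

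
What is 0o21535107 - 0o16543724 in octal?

0o2771163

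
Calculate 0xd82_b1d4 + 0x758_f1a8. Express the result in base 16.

Add column by column in base 16, right to left:
  4+8 = c
  d+a = 7 carry 1
  1+1+1 = 3
  b+f = a carry 1
  2+8+1 = b
  8+5 = d
  d+7 = 4 carry 1
  final carry 1

0x14dba37c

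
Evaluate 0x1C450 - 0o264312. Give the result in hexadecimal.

0x5B86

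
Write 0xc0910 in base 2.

0b11000000100100010000

Expand each hex digit to 4 bits: c=1100 0=0000 9=1001 1=0001 0=0000.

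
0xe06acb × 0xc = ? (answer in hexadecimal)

0xa850184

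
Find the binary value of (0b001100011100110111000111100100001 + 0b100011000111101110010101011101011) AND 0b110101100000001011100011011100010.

0b100101100000000001000001000000000

Add column by column in base 2, right to left:
  1+1 = 0 carry 1
  0+1+1 = 0 carry 1
  0+0+1 = 1
  0+1 = 1
  0+0 = 0
  1+1 = 0 carry 1
  0+1+1 = 0 carry 1
  0+1+1 = 0 carry 1
  1+0+1 = 0 carry 1
  1+1+1 = 1 carry 1
  1+0+1 = 0 carry 1
  1+1+1 = 1 carry 1
  0+0+1 = 1
  0+1 = 1
  0+0 = 0
  1+0 = 1
  1+1 = 0 carry 1
  1+1+1 = 1 carry 1
  0+1+1 = 0 carry 1
  1+0+1 = 0 carry 1
  1+1+1 = 1 carry 1
  0+1+1 = 0 carry 1
  0+1+1 = 0 carry 1
  1+1+1 = 1 carry 1
  1+0+1 = 0 carry 1
  1+0+1 = 0 carry 1
  0+0+1 = 1
  0+1 = 1
  0+1 = 1
  1+0 = 1
  1+0 = 1
  0+0 = 0
  0+1 = 1
Sum = 0b101111100100100101011101000001100; now AND with 0b110101100000001011100011011100010:
  101111100100100101011101000001100
& 110101100000001011100011011100010
= 100101100000000001000001000000000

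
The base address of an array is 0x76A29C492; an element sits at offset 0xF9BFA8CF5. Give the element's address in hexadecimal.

0x1706245187

Add column by column in base 16, right to left:
  2+5 = 7
  9+F = 8 carry 1
  4+C+1 = 1 carry 1
  C+8+1 = 5 carry 1
  9+A+1 = 4 carry 1
  2+F+1 = 2 carry 1
  A+B+1 = 6 carry 1
  6+9+1 = 0 carry 1
  7+F+1 = 7 carry 1
  final carry 1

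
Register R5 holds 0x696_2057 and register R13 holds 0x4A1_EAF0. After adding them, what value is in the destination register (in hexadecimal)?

0xB380B47

Add column by column in base 16, right to left:
  7+0 = 7
  5+F = 4 carry 1
  0+A+1 = B
  2+E = 0 carry 1
  6+1+1 = 8
  9+A = 3 carry 1
  6+4+1 = B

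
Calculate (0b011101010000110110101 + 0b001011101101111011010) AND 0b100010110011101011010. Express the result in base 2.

0b100000110010100001010

Add column by column in base 2, right to left:
  1+0 = 1
  0+1 = 1
  1+0 = 1
  0+1 = 1
  1+1 = 0 carry 1
  1+0+1 = 0 carry 1
  0+1+1 = 0 carry 1
  1+1+1 = 1 carry 1
  1+1+1 = 1 carry 1
  0+1+1 = 0 carry 1
  0+0+1 = 1
  0+1 = 1
  0+1 = 1
  1+0 = 1
  0+1 = 1
  1+1 = 0 carry 1
  0+1+1 = 0 carry 1
  1+0+1 = 0 carry 1
  1+1+1 = 1 carry 1
  1+0+1 = 0 carry 1
  final carry 1
Sum = 0b101000111110110001111; now AND with 0b100010110011101011010:
  101000111110110001111
& 100010110011101011010
= 100000110010100001010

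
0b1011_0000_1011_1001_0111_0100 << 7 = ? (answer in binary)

Left shift by 7: append 7 zero bits.

0b1011000010111001011101000000000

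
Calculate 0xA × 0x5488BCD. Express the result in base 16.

Multiply each base-16 digit by 10, carrying:
  D×10 = 130 → write 2 carry 8
  C×10+8 = 128 → write 0 carry 8
  B×10+8 = 118 → write 6 carry 7
  8×10+7 = 87 → write 7 carry 5
  8×10+5 = 85 → write 5 carry 5
  4×10+5 = 45 → write D carry 2
  5×10+2 = 52 → write 4 carry 3
  remaining carry: 3

0x34D57602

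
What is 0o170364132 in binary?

0b1111000011110100001011010

Each octal digit is 3 bits: 1=001 7=111 0=000 3=011 6=110 4=100 1=001 3=011 2=010.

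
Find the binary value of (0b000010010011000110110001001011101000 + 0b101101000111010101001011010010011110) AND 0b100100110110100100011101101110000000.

Add column by column in base 2, right to left:
  0+0 = 0
  0+1 = 1
  0+1 = 1
  1+1 = 0 carry 1
  0+1+1 = 0 carry 1
  1+0+1 = 0 carry 1
  1+0+1 = 0 carry 1
  1+1+1 = 1 carry 1
  0+0+1 = 1
  1+0 = 1
  0+1 = 1
  0+0 = 0
  1+1 = 0 carry 1
  0+1+1 = 0 carry 1
  0+0+1 = 1
  0+1 = 1
  1+0 = 1
  1+0 = 1
  0+1 = 1
  1+0 = 1
  1+1 = 0 carry 1
  0+0+1 = 1
  0+1 = 1
  0+0 = 0
  1+1 = 0 carry 1
  1+1+1 = 1 carry 1
  0+1+1 = 0 carry 1
  0+0+1 = 1
  1+0 = 1
  0+0 = 0
  0+1 = 1
  1+0 = 1
  0+1 = 1
  0+1 = 1
  0+0 = 0
  0+1 = 1
Sum = 0b101111011010011011111100011110000110; now AND with 0b100100110110100100011101101110000000:
  101111011010011011111100011110000110
& 100100110110100100011101101110000000
= 100100010010000000011100001110000000

0b100100010010000000011100001110000000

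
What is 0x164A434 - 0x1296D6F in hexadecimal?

0x3B36C5

Subtract column by column in base 16:
  4-F → 5 (borrow)
  3-6-1 → C (borrow)
  4-D-1 → 6 (borrow)
  A-6-1 → 3
  4-9 → B (borrow)
  6-2-1 → 3
  1-1 → 0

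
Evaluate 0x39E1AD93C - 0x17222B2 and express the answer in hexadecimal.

Subtract column by column in base 16:
  C-2 → A
  3-B → 8 (borrow)
  9-2-1 → 6
  D-2 → B
  A-2 → 8
  1-7 → A (borrow)
  E-1-1 → C
  9-0 → 9
  3-0 → 3

0x39CA8B68A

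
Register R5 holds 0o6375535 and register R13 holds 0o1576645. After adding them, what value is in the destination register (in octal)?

Add column by column in base 8, right to left:
  5+5 = 2 carry 1
  3+4+1 = 0 carry 1
  5+6+1 = 4 carry 1
  5+6+1 = 4 carry 1
  7+7+1 = 7 carry 1
  3+5+1 = 1 carry 1
  6+1+1 = 0 carry 1
  final carry 1

0o10174402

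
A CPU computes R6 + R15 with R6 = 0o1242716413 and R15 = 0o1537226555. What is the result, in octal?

0o3002145170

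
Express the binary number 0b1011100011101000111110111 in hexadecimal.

0x171D1F7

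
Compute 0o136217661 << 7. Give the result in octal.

7 bits is not a whole number of base-8 digits; in binary: 1011110010001111110110001 << 7 = 10111100100011111101100010000000.

0o27443754200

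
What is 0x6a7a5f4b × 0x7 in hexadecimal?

0x2e9589b0d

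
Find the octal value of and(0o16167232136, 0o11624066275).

0o10024022034

AND each oct digit independently (no carries):
  1&1=1, 6&1=0, 1&6=0, 6&2=2, 7&4=4, 2&0=0, 3&6=2, 2&6=2, 1&2=0, 3&7=3, 6&5=4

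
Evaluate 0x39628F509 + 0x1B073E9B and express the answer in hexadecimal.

0x3B13033A4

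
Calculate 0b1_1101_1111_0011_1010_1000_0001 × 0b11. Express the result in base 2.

0b101100111011010111110000011

Multiply each base-2 digit by 3, carrying:
  1×3 = 3 → write 1 carry 1
  0×3+1 = 1 → write 1
  0×3 = 0 → write 0
  0×3 = 0 → write 0
  0×3 = 0 → write 0
  0×3 = 0 → write 0
  0×3 = 0 → write 0
  1×3 = 3 → write 1 carry 1
  0×3+1 = 1 → write 1
  1×3 = 3 → write 1 carry 1
  0×3+1 = 1 → write 1
  1×3 = 3 → write 1 carry 1
  1×3+1 = 4 → write 0 carry 2
  1×3+2 = 5 → write 1 carry 2
  0×3+2 = 2 → write 0 carry 1
  0×3+1 = 1 → write 1
  1×3 = 3 → write 1 carry 1
  1×3+1 = 4 → write 0 carry 2
  1×3+2 = 5 → write 1 carry 2
  1×3+2 = 5 → write 1 carry 2
  1×3+2 = 5 → write 1 carry 2
  0×3+2 = 2 → write 0 carry 1
  1×3+1 = 4 → write 0 carry 2
  1×3+2 = 5 → write 1 carry 2
  1×3+2 = 5 → write 1 carry 2
  remaining carry: 10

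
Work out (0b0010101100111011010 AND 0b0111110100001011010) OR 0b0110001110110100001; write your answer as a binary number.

0b0010101100111011010 AND 0b0111110100001011010 = 0b0010100100001011010.
Then OR with 0b0110001110110100001.

0b110101110111111011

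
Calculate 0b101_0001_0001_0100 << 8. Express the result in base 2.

0b10100010001010000000000

Left shift by 8: append 8 zero bits.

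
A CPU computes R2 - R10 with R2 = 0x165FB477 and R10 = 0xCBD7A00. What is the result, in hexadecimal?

Subtract column by column in base 16:
  7-0 → 7
  7-0 → 7
  4-A → A (borrow)
  B-7-1 → 3
  F-D → 2
  5-B → A (borrow)
  6-C-1 → 9 (borrow)
  1-0-1 → 0

0x9A23A77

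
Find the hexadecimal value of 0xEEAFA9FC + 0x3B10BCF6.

Add column by column in base 16, right to left:
  C+6 = 2 carry 1
  F+F+1 = F carry 1
  9+C+1 = 6 carry 1
  A+B+1 = 6 carry 1
  F+0+1 = 0 carry 1
  A+1+1 = C
  E+B = 9 carry 1
  E+3+1 = 2 carry 1
  final carry 1

0x129C066F2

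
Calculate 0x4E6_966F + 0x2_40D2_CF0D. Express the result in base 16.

0x245B9657C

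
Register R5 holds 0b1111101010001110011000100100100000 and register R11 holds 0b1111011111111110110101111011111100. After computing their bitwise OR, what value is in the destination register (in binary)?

0b1111111111111110111101111111111100

OR bit by bit (1 where either bit is 1):
  1111101010001110011000100100100000
| 1111011111111110110101111011111100
= 1111111111111110111101111111111100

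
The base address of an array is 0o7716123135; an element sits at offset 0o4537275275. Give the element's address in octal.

0o14455420432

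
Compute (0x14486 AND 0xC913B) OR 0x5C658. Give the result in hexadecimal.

0x5C65A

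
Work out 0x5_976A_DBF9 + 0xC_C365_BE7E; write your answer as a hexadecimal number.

Add column by column in base 16, right to left:
  9+E = 7 carry 1
  F+7+1 = 7 carry 1
  B+E+1 = A carry 1
  D+B+1 = 9 carry 1
  A+5+1 = 0 carry 1
  6+6+1 = D
  7+3 = A
  9+C = 5 carry 1
  5+C+1 = 2 carry 1
  final carry 1

0x125AD09A77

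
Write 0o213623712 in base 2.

0b10001011110010011111001010

Each octal digit is 3 bits: 2=010 1=001 3=011 6=110 2=010 3=011 7=111 1=001 2=010.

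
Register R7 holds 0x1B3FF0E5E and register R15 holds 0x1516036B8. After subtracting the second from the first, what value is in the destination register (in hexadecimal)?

0x629ED7A6

Subtract column by column in base 16:
  E-8 → 6
  5-B → A (borrow)
  E-6-1 → 7
  0-3 → D (borrow)
  F-0-1 → E
  F-6 → 9
  3-1 → 2
  B-5 → 6
  1-1 → 0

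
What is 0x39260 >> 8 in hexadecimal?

0x392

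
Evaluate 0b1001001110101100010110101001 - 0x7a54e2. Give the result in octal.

0o1060070307

0b1001001110101100010110101001 = 0o1116542651 in octal.
0x7a54e2 = 0o36452342 in octal.
Subtract column by column in base 8:
  1-2 → 7 (borrow)
  5-4-1 → 0
  6-3 → 3
  2-2 → 0
  4-5 → 7 (borrow)
  5-4-1 → 0
  6-6 → 0
  1-3 → 6 (borrow)
  1-0-1 → 0
  1-0 → 1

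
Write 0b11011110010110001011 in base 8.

Group the bits in threes: 011 011 110 010 110 001 011 → 3362613.

0o3362613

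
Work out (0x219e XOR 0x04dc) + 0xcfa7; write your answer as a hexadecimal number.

First 0x219e XOR 0x04dc = 0x2542.
Add column by column in base 16, right to left:
  2+7 = 9
  4+a = e
  5+f = 4 carry 1
  2+c+1 = f

0xf4e9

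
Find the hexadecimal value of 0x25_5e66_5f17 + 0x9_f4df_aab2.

Add column by column in base 16, right to left:
  7+2 = 9
  1+b = c
  f+a = 9 carry 1
  5+a+1 = 0 carry 1
  6+f+1 = 6 carry 1
  6+d+1 = 4 carry 1
  e+4+1 = 3 carry 1
  5+f+1 = 5 carry 1
  5+9+1 = f
  2+0 = 2

0x2f534609c9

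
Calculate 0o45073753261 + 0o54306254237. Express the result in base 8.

0o121402227520

Add column by column in base 8, right to left:
  1+7 = 0 carry 1
  6+3+1 = 2 carry 1
  2+2+1 = 5
  3+4 = 7
  5+5 = 2 carry 1
  7+2+1 = 2 carry 1
  3+6+1 = 2 carry 1
  7+0+1 = 0 carry 1
  0+3+1 = 4
  5+4 = 1 carry 1
  4+5+1 = 2 carry 1
  final carry 1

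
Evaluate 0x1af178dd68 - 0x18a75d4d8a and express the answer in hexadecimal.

Subtract column by column in base 16:
  8-a → e (borrow)
  6-8-1 → d (borrow)
  d-d-1 → f (borrow)
  d-4-1 → 8
  8-d → b (borrow)
  7-5-1 → 1
  1-7 → a (borrow)
  f-a-1 → 4
  a-8 → 2
  1-1 → 0

0x24a1b8fde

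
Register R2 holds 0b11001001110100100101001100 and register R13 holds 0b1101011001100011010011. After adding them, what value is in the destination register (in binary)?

0b11010111001110001000011111

Add column by column in base 2, right to left:
  0+1 = 1
  0+1 = 1
  1+0 = 1
  1+0 = 1
  0+1 = 1
  0+0 = 0
  1+1 = 0 carry 1
  0+1+1 = 0 carry 1
  1+0+1 = 0 carry 1
  0+0+1 = 1
  0+0 = 0
  1+1 = 0 carry 1
  0+1+1 = 0 carry 1
  0+0+1 = 1
  1+0 = 1
  0+1 = 1
  1+1 = 0 carry 1
  1+0+1 = 0 carry 1
  1+1+1 = 1 carry 1
  0+0+1 = 1
  0+1 = 1
  1+1 = 0 carry 1
  0+0+1 = 1
  0+0 = 0
  1+0 = 1
  1+0 = 1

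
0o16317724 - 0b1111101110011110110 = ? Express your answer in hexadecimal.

0x31C2DE

0o16317724 = 0x399FD4 in hexadecimal.
0b1111101110011110110 = 0x7DCF6 in hexadecimal.
Subtract column by column in base 16:
  4-6 → E (borrow)
  D-F-1 → D (borrow)
  F-C-1 → 2
  9-D → C (borrow)
  9-7-1 → 1
  3-0 → 3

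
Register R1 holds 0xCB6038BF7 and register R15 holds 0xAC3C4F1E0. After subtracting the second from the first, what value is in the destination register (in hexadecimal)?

Subtract column by column in base 16:
  7-0 → 7
  F-E → 1
  B-1 → A
  8-F → 9 (borrow)
  3-4-1 → E (borrow)
  0-C-1 → 3 (borrow)
  6-3-1 → 2
  B-C → F (borrow)
  C-A-1 → 1

0x1F23E9A17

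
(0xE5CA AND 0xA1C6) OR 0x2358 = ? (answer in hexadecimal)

0xA3DA

0xE5CA AND 0xA1C6 = 0xA1C2.
Then OR with 0x2358.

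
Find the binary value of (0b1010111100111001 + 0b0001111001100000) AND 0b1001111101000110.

0b1000110100000000

Add column by column in base 2, right to left:
  1+0 = 1
  0+0 = 0
  0+0 = 0
  1+0 = 1
  1+0 = 1
  1+1 = 0 carry 1
  0+1+1 = 0 carry 1
  0+0+1 = 1
  1+0 = 1
  1+1 = 0 carry 1
  1+1+1 = 1 carry 1
  1+1+1 = 1 carry 1
  0+1+1 = 0 carry 1
  1+0+1 = 0 carry 1
  0+0+1 = 1
  1+0 = 1
Sum = 0b1100110110011001; now AND with 0b1001111101000110:
  1100110110011001
& 1001111101000110
= 1000110100000000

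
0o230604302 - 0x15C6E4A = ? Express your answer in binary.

0b1000001101001101001111000

0o230604302 = 0b10011000110000100011000010 in binary.
0x15C6E4A = 0b1010111000110111001001010 in binary.
Subtract column by column in base 2:
  0-0 → 0
  1-1 → 0
  0-0 → 0
  0-1 → 1 (borrow)
  0-0-1 → 1 (borrow)
  0-0-1 → 1 (borrow)
  1-1-1 → 1 (borrow)
  1-0-1 → 0
  0-0 → 0
  0-1 → 1 (borrow)
  0-1-1 → 0 (borrow)
  1-1-1 → 1 (borrow)
  0-0-1 → 1 (borrow)
  0-1-1 → 0 (borrow)
  0-1-1 → 0 (borrow)
  0-0-1 → 1 (borrow)
  1-0-1 → 0
  1-0 → 1
  0-1 → 1 (borrow)
  0-1-1 → 0 (borrow)
  0-1-1 → 0 (borrow)
  1-0-1 → 0
  1-1 → 0
  0-0 → 0
  0-1 → 1 (borrow)
  1-0-1 → 0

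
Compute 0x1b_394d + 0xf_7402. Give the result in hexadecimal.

Add column by column in base 16, right to left:
  d+2 = f
  4+0 = 4
  9+4 = d
  3+7 = a
  b+f = a carry 1
  1+0+1 = 2

0x2aad4f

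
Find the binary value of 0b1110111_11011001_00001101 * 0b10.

0b111011111011001000011010

Multiply each base-2 digit by 2, carrying:
  1×2 = 2 → write 0 carry 1
  0×2+1 = 1 → write 1
  1×2 = 2 → write 0 carry 1
  1×2+1 = 3 → write 1 carry 1
  0×2+1 = 1 → write 1
  0×2 = 0 → write 0
  0×2 = 0 → write 0
  0×2 = 0 → write 0
  1×2 = 2 → write 0 carry 1
  0×2+1 = 1 → write 1
  0×2 = 0 → write 0
  1×2 = 2 → write 0 carry 1
  1×2+1 = 3 → write 1 carry 1
  0×2+1 = 1 → write 1
  1×2 = 2 → write 0 carry 1
  1×2+1 = 3 → write 1 carry 1
  1×2+1 = 3 → write 1 carry 1
  1×2+1 = 3 → write 1 carry 1
  1×2+1 = 3 → write 1 carry 1
  0×2+1 = 1 → write 1
  1×2 = 2 → write 0 carry 1
  1×2+1 = 3 → write 1 carry 1
  1×2+1 = 3 → write 1 carry 1
  remaining carry: 1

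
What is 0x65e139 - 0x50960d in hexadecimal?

Subtract column by column in base 16:
  9-d → c (borrow)
  3-0-1 → 2
  1-6 → b (borrow)
  e-9-1 → 4
  5-0 → 5
  6-5 → 1

0x154b2c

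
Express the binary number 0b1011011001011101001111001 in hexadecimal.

Group the bits into nibbles: 0001 0110 1100 1011 1010 0111 1001 → 16CBA79.

0x16CBA79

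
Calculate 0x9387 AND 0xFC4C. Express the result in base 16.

0x9004

AND each hex digit independently (no carries):
  9&F=9, 3&C=0, 8&4=0, 7&C=4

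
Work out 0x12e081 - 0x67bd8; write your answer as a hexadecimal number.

Subtract column by column in base 16:
  1-8 → 9 (borrow)
  8-d-1 → a (borrow)
  0-b-1 → 4 (borrow)
  e-7-1 → 6
  2-6 → c (borrow)
  1-0-1 → 0

0xc64a9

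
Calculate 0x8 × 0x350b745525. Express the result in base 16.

Multiply each base-16 digit by 8, carrying:
  5×8 = 40 → write 8 carry 2
  2×8+2 = 18 → write 2 carry 1
  5×8+1 = 41 → write 9 carry 2
  5×8+2 = 42 → write a carry 2
  4×8+2 = 34 → write 2 carry 2
  7×8+2 = 58 → write a carry 3
  b×8+3 = 91 → write b carry 5
  0×8+5 = 5 → write 5
  5×8 = 40 → write 8 carry 2
  3×8+2 = 26 → write a carry 1
  remaining carry: 1

0x1a85ba2a928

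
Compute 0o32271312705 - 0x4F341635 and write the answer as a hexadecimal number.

0o32271312705 = 0xD2E595C5 in hexadecimal.
Subtract column by column in base 16:
  5-5 → 0
  C-3 → 9
  5-6 → F (borrow)
  9-1-1 → 7
  5-4 → 1
  E-3 → B
  2-F → 3 (borrow)
  D-4-1 → 8

0x83B17F90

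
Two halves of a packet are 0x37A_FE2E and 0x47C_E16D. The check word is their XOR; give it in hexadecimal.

0x7061F43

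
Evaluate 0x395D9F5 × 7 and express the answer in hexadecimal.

0x1918F5B3

Multiply each base-16 digit by 7, carrying:
  5×7 = 35 → write 3 carry 2
  F×7+2 = 107 → write B carry 6
  9×7+6 = 69 → write 5 carry 4
  D×7+4 = 95 → write F carry 5
  5×7+5 = 40 → write 8 carry 2
  9×7+2 = 65 → write 1 carry 4
  3×7+4 = 25 → write 9 carry 1
  remaining carry: 1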